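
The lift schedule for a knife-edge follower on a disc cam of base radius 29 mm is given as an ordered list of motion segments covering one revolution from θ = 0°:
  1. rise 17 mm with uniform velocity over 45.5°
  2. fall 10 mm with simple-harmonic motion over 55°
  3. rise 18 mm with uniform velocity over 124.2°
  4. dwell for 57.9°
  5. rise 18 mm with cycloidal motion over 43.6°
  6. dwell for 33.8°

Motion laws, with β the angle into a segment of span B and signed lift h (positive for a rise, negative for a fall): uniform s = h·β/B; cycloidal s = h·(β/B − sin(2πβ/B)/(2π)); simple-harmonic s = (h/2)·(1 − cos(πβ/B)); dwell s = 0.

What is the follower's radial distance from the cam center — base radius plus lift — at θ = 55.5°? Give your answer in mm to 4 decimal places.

seg 1 [0°–45.5°] uniform, h=17: full span → s += 17 → s = 17.0000
seg 2 [45.5°–100.5°] simple-harmonic, h=-10: θ=55.5° here. β=10, B=55. -10/2·(1 − cos(π·0.1818)) = -0.7937 → s = 16.2063
radial distance = base radius + s = 29 + 16.2063 = 45.2063

45.2063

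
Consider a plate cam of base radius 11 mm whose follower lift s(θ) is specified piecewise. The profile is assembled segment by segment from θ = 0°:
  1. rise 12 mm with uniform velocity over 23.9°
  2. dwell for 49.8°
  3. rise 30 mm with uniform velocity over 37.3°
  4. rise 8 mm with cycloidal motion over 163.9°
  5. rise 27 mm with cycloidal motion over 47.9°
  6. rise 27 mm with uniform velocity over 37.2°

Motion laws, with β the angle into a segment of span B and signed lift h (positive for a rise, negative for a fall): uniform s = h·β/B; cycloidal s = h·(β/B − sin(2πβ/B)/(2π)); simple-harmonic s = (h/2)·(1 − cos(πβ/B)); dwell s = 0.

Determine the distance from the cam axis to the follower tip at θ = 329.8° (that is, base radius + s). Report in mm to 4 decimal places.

seg 1 [0°–23.9°] uniform, h=12: full span → s += 12 → s = 12.0000
seg 2 [23.9°–73.7°] dwell: s stays 12.0000
seg 3 [73.7°–111°] uniform, h=30: full span → s += 30 → s = 42.0000
seg 4 [111°–274.9°] cycloidal, h=8: full span → s += 8 → s = 50.0000
seg 5 [274.9°–322.8°] cycloidal, h=27: full span → s += 27 → s = 77.0000
seg 6 [322.8°–360°] uniform, h=27: θ=329.8° here. β=7, B=37.2. 27·7/37.2 = 5.0806 → s = 82.0806
radial distance = base radius + s = 11 + 82.0806 = 93.0806

93.0806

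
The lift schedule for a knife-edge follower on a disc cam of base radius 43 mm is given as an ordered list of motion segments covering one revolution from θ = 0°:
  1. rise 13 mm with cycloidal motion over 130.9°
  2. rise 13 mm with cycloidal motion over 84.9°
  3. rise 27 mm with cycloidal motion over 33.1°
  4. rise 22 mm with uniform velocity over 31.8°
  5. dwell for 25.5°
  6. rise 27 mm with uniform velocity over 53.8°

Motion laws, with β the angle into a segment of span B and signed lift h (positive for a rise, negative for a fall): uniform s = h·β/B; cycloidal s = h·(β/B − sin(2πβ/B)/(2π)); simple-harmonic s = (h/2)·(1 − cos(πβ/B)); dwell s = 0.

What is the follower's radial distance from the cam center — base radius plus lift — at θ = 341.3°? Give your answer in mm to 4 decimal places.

seg 1 [0°–130.9°] cycloidal, h=13: full span → s += 13 → s = 13.0000
seg 2 [130.9°–215.8°] cycloidal, h=13: full span → s += 13 → s = 26.0000
seg 3 [215.8°–248.9°] cycloidal, h=27: full span → s += 27 → s = 53.0000
seg 4 [248.9°–280.7°] uniform, h=22: full span → s += 22 → s = 75.0000
seg 5 [280.7°–306.2°] dwell: s stays 75.0000
seg 6 [306.2°–360°] uniform, h=27: θ=341.3° here. β=35.1, B=53.8. 27·35.1/53.8 = 17.6152 → s = 92.6152
radial distance = base radius + s = 43 + 92.6152 = 135.6152

135.6152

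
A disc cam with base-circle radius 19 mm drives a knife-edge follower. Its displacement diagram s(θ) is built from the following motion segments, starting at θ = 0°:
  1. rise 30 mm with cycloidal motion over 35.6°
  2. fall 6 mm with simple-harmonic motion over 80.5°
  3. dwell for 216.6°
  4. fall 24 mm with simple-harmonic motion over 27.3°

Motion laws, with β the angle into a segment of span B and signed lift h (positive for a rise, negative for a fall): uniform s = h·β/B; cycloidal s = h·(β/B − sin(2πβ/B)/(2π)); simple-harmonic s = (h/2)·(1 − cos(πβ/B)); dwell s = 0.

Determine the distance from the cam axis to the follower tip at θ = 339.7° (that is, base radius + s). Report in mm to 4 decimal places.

seg 1 [0°–35.6°] cycloidal, h=30: full span → s += 30 → s = 30.0000
seg 2 [35.6°–116.1°] simple-harmonic, h=-6: full span → s += -6 → s = 24.0000
seg 3 [116.1°–332.7°] dwell: s stays 24.0000
seg 4 [332.7°–360°] simple-harmonic, h=-24: θ=339.7° here. β=7, B=27.3. -24/2·(1 − cos(π·0.2564)) = -3.6873 → s = 20.3127
radial distance = base radius + s = 19 + 20.3127 = 39.3127

39.3127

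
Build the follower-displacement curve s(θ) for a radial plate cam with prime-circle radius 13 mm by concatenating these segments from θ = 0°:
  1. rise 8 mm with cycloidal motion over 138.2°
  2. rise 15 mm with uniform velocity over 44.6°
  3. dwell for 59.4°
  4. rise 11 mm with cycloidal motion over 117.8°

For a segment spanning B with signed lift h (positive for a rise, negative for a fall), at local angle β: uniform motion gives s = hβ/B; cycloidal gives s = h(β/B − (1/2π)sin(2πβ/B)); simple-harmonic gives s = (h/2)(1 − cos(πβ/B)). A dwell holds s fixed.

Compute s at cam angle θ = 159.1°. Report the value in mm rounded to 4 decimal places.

seg 1 [0°–138.2°] cycloidal, h=8: full span → s += 8 → s = 8.0000
seg 2 [138.2°–182.8°] uniform, h=15: θ=159.1° here. β=20.9, B=44.6. 15·20.9/44.6 = 7.0291 → s = 15.0291

15.0291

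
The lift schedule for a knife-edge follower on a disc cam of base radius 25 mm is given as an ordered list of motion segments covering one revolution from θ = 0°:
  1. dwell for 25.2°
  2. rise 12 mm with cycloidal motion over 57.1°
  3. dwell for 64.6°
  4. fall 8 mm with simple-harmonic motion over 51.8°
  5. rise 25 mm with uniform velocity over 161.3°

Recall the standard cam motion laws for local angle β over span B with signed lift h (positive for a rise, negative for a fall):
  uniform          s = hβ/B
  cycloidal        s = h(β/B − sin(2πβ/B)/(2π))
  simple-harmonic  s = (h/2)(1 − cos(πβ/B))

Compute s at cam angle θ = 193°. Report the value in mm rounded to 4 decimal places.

seg 1 [0°–25.2°] dwell: s stays 0.0000
seg 2 [25.2°–82.3°] cycloidal, h=12: full span → s += 12 → s = 12.0000
seg 3 [82.3°–146.9°] dwell: s stays 12.0000
seg 4 [146.9°–198.7°] simple-harmonic, h=-8: θ=193° here. β=46.1, B=51.8. -8/2·(1 − cos(π·0.8900)) = -7.7634 → s = 4.2366

4.2366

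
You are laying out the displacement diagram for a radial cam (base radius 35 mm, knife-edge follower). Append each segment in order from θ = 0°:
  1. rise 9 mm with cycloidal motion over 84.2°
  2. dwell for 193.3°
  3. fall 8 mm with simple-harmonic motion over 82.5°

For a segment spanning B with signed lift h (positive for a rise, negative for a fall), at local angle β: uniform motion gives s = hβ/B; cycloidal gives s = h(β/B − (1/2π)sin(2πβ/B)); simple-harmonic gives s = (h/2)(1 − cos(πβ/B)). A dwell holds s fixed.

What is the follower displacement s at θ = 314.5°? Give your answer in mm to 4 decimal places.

seg 1 [0°–84.2°] cycloidal, h=9: full span → s += 9 → s = 9.0000
seg 2 [84.2°–277.5°] dwell: s stays 9.0000
seg 3 [277.5°–360°] simple-harmonic, h=-8: θ=314.5° here. β=37, B=82.5. -8/2·(1 − cos(π·0.4485)) = -3.3555 → s = 5.6445

5.6445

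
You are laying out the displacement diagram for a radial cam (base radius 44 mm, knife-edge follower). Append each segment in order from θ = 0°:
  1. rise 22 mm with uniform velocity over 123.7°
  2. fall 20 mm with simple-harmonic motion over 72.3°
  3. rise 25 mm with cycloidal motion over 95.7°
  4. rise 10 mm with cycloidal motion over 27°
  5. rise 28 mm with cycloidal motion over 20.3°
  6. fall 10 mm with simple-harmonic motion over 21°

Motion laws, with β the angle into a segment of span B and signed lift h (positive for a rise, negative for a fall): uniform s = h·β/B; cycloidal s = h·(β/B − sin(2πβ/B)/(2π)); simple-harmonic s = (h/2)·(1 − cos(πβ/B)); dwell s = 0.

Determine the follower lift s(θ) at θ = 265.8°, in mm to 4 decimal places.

seg 1 [0°–123.7°] uniform, h=22: full span → s += 22 → s = 22.0000
seg 2 [123.7°–196°] simple-harmonic, h=-20: full span → s += -20 → s = 2.0000
seg 3 [196°–291.7°] cycloidal, h=25: θ=265.8° here. β=69.8, B=95.7. 25·(0.7294 − sin(2π·0.7294)/(2π)) = 22.1795 → s = 24.1795

24.1795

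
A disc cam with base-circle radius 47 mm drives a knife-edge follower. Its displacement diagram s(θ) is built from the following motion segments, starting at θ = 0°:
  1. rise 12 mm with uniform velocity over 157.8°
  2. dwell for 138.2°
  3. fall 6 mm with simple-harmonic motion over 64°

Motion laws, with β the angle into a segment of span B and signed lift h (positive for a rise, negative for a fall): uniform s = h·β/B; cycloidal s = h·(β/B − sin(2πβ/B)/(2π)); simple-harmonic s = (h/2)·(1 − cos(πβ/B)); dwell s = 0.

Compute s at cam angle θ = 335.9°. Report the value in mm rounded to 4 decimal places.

seg 1 [0°–157.8°] uniform, h=12: full span → s += 12 → s = 12.0000
seg 2 [157.8°–296°] dwell: s stays 12.0000
seg 3 [296°–360°] simple-harmonic, h=-6: θ=335.9° here. β=39.9, B=64. -6/2·(1 − cos(π·0.6234)) = -4.1344 → s = 7.8656

7.8656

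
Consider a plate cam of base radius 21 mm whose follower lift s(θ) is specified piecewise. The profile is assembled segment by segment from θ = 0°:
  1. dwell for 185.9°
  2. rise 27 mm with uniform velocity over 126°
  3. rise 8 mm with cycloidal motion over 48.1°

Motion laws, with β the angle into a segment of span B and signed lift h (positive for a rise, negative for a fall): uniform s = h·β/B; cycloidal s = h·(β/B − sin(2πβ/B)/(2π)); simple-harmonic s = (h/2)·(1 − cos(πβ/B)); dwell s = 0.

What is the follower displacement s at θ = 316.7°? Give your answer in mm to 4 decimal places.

seg 1 [0°–185.9°] dwell: s stays 0.0000
seg 2 [185.9°–311.9°] uniform, h=27: full span → s += 27 → s = 27.0000
seg 3 [311.9°–360°] cycloidal, h=8: θ=316.7° here. β=4.8, B=48.1. 8·(0.0998 − sin(2π·0.0998)/(2π)) = 0.0513 → s = 27.0513

27.0513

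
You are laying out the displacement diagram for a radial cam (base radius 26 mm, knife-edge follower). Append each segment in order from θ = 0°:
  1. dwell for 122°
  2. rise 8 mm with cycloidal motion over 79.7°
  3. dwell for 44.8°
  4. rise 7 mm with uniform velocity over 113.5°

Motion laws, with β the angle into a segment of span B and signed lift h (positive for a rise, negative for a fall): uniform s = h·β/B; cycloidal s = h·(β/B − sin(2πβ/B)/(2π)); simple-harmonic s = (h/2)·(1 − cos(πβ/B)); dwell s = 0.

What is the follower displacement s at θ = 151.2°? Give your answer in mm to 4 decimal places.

seg 1 [0°–122°] dwell: s stays 0.0000
seg 2 [122°–201.7°] cycloidal, h=8: θ=151.2° here. β=29.2, B=79.7. 8·(0.3664 − sin(2π·0.3664)/(2π)) = 1.9832 → s = 1.9832

1.9832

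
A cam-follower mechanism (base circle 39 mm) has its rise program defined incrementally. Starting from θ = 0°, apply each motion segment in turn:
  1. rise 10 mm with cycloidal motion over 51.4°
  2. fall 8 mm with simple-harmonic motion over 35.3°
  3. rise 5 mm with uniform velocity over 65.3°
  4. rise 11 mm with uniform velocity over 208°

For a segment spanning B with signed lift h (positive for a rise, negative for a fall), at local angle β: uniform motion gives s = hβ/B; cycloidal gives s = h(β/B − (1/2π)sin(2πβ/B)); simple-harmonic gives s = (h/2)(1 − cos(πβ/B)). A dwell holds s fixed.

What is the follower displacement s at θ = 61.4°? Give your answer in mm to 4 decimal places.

seg 1 [0°–51.4°] cycloidal, h=10: full span → s += 10 → s = 10.0000
seg 2 [51.4°–86.7°] simple-harmonic, h=-8: θ=61.4° here. β=10, B=35.3. -8/2·(1 − cos(π·0.2833)) = -1.4823 → s = 8.5177

8.5177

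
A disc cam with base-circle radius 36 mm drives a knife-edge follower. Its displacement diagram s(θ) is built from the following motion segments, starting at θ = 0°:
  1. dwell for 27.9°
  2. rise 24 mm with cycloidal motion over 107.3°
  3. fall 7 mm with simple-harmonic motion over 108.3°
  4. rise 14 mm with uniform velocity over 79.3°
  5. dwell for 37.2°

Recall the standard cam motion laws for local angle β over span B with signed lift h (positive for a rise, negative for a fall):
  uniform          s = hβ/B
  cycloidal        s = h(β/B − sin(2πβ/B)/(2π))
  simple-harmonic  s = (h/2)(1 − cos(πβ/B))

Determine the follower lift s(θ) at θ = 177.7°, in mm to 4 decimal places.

seg 1 [0°–27.9°] dwell: s stays 0.0000
seg 2 [27.9°–135.2°] cycloidal, h=24: full span → s += 24 → s = 24.0000
seg 3 [135.2°–243.5°] simple-harmonic, h=-7: θ=177.7° here. β=42.5, B=108.3. -7/2·(1 − cos(π·0.3924)) = -2.3396 → s = 21.6604

21.6604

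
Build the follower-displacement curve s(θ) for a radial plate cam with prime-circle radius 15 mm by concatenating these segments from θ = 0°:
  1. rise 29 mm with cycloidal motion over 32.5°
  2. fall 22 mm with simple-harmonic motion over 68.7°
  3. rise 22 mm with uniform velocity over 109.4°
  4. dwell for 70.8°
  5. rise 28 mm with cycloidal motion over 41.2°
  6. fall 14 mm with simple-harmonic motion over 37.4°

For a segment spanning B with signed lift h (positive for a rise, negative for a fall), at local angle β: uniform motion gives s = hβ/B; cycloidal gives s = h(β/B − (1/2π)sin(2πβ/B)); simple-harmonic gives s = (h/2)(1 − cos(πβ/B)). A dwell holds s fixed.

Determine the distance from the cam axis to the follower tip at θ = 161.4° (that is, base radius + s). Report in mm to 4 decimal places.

seg 1 [0°–32.5°] cycloidal, h=29: full span → s += 29 → s = 29.0000
seg 2 [32.5°–101.2°] simple-harmonic, h=-22: full span → s += -22 → s = 7.0000
seg 3 [101.2°–210.6°] uniform, h=22: θ=161.4° here. β=60.2, B=109.4. 22·60.2/109.4 = 12.1060 → s = 19.1060
radial distance = base radius + s = 15 + 19.1060 = 34.1060

34.1060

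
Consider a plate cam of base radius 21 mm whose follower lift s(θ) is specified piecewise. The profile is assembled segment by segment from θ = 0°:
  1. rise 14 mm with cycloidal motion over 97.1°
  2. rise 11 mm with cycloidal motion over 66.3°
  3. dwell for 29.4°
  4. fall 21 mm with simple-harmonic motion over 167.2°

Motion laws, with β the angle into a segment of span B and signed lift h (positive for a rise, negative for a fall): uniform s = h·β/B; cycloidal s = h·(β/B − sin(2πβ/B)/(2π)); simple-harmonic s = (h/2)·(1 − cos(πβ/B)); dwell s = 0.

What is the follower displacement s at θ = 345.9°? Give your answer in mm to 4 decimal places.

seg 1 [0°–97.1°] cycloidal, h=14: full span → s += 14 → s = 14.0000
seg 2 [97.1°–163.4°] cycloidal, h=11: full span → s += 11 → s = 25.0000
seg 3 [163.4°–192.8°] dwell: s stays 25.0000
seg 4 [192.8°–360°] simple-harmonic, h=-21: θ=345.9° here. β=153.1, B=167.2. -21/2·(1 − cos(π·0.9157)) = -20.6337 → s = 4.3663

4.3663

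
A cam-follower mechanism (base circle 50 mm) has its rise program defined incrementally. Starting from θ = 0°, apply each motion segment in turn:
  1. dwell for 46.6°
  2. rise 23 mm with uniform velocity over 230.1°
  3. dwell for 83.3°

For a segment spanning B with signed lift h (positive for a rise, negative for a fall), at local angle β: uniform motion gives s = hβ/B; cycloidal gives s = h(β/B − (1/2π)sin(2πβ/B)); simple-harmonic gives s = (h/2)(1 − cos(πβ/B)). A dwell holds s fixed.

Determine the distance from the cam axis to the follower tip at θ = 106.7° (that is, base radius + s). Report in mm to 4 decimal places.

seg 1 [0°–46.6°] dwell: s stays 0.0000
seg 2 [46.6°–276.7°] uniform, h=23: θ=106.7° here. β=60.1, B=230.1. 23·60.1/230.1 = 6.0074 → s = 6.0074
radial distance = base radius + s = 50 + 6.0074 = 56.0074

56.0074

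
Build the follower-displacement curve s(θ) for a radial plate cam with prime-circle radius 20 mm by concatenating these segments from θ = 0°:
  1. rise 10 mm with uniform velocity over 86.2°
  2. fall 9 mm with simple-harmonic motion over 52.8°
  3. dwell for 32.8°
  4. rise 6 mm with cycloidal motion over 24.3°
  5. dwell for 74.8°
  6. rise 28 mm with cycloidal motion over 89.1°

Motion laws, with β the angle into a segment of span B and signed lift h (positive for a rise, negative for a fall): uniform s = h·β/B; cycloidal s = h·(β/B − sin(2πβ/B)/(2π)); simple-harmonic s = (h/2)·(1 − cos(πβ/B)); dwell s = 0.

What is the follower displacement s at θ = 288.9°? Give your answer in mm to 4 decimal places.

seg 1 [0°–86.2°] uniform, h=10: full span → s += 10 → s = 10.0000
seg 2 [86.2°–139°] simple-harmonic, h=-9: full span → s += -9 → s = 1.0000
seg 3 [139°–171.8°] dwell: s stays 1.0000
seg 4 [171.8°–196.1°] cycloidal, h=6: full span → s += 6 → s = 7.0000
seg 5 [196.1°–270.9°] dwell: s stays 7.0000
seg 6 [270.9°–360°] cycloidal, h=28: θ=288.9° here. β=18, B=89.1. 28·(0.2020 − sin(2π·0.2020)/(2π)) = 1.4012 → s = 8.4012

8.4012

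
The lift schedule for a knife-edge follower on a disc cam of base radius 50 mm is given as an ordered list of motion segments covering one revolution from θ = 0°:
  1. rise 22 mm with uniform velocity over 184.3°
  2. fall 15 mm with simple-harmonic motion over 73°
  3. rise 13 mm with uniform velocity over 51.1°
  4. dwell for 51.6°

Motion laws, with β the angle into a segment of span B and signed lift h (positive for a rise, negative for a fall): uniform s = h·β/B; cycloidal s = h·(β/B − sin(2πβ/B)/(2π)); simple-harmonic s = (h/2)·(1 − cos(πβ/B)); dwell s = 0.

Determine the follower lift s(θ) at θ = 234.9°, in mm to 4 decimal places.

seg 1 [0°–184.3°] uniform, h=22: full span → s += 22 → s = 22.0000
seg 2 [184.3°–257.3°] simple-harmonic, h=-15: θ=234.9° here. β=50.6, B=73. -15/2·(1 − cos(π·0.6932)) = -11.7768 → s = 10.2232

10.2232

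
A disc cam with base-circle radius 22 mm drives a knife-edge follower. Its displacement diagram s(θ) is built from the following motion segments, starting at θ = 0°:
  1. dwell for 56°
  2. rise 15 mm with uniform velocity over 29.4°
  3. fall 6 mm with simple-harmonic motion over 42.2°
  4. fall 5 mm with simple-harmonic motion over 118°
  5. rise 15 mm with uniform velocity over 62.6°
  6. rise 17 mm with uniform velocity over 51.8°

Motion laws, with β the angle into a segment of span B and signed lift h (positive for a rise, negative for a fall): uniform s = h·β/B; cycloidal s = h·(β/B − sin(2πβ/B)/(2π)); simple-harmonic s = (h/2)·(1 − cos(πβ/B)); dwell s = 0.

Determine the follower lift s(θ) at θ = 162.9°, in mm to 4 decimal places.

seg 1 [0°–56°] dwell: s stays 0.0000
seg 2 [56°–85.4°] uniform, h=15: full span → s += 15 → s = 15.0000
seg 3 [85.4°–127.6°] simple-harmonic, h=-6: full span → s += -6 → s = 9.0000
seg 4 [127.6°–245.6°] simple-harmonic, h=-5: θ=162.9° here. β=35.3, B=118. -5/2·(1 − cos(π·0.2992)) = -1.0252 → s = 7.9748

7.9748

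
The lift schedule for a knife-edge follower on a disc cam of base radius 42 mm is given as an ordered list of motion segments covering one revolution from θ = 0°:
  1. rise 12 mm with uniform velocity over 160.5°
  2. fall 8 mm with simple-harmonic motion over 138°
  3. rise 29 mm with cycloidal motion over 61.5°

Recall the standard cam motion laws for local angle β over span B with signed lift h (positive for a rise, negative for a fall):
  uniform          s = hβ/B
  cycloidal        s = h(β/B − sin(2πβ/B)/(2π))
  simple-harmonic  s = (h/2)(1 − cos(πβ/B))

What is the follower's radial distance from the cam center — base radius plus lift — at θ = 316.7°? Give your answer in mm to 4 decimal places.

seg 1 [0°–160.5°] uniform, h=12: full span → s += 12 → s = 12.0000
seg 2 [160.5°–298.5°] simple-harmonic, h=-8: full span → s += -8 → s = 4.0000
seg 3 [298.5°–360°] cycloidal, h=29: θ=316.7° here. β=18.2, B=61.5. 29·(0.2959 − sin(2π·0.2959)/(2π)) = 4.1575 → s = 8.1575
radial distance = base radius + s = 42 + 8.1575 = 50.1575

50.1575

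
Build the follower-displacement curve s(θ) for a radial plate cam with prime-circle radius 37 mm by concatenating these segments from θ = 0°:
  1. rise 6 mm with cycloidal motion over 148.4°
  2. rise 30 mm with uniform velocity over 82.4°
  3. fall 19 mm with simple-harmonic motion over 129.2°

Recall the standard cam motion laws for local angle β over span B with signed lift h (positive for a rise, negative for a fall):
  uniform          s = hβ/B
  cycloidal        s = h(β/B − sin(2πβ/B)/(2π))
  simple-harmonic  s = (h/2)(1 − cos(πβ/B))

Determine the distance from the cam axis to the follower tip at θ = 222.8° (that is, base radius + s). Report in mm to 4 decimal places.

seg 1 [0°–148.4°] cycloidal, h=6: full span → s += 6 → s = 6.0000
seg 2 [148.4°–230.8°] uniform, h=30: θ=222.8° here. β=74.4, B=82.4. 30·74.4/82.4 = 27.0874 → s = 33.0874
radial distance = base radius + s = 37 + 33.0874 = 70.0874

70.0874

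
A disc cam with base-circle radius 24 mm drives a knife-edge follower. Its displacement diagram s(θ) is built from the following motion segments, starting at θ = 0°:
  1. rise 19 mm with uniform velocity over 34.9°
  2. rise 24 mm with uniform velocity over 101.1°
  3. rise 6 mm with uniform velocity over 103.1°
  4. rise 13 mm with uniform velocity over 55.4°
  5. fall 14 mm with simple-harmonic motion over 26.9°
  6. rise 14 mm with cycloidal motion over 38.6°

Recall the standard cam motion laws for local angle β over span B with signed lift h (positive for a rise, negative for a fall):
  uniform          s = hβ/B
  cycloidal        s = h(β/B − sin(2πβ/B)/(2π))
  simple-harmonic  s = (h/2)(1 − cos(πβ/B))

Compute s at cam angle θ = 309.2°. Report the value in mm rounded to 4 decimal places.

seg 1 [0°–34.9°] uniform, h=19: full span → s += 19 → s = 19.0000
seg 2 [34.9°–136°] uniform, h=24: full span → s += 24 → s = 43.0000
seg 3 [136°–239.1°] uniform, h=6: full span → s += 6 → s = 49.0000
seg 4 [239.1°–294.5°] uniform, h=13: full span → s += 13 → s = 62.0000
seg 5 [294.5°–321.4°] simple-harmonic, h=-14: θ=309.2° here. β=14.7, B=26.9. -14/2·(1 − cos(π·0.5465)) = -8.0183 → s = 53.9817

53.9817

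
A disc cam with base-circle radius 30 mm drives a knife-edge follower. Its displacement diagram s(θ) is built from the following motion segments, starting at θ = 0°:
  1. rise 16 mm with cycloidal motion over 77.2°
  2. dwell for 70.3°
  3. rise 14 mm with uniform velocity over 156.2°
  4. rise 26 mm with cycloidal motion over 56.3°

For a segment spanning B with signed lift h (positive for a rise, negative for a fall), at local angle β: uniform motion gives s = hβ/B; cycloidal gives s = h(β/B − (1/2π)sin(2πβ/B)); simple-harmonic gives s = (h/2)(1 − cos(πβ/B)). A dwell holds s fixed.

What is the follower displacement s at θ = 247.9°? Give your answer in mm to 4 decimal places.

seg 1 [0°–77.2°] cycloidal, h=16: full span → s += 16 → s = 16.0000
seg 2 [77.2°–147.5°] dwell: s stays 16.0000
seg 3 [147.5°–303.7°] uniform, h=14: θ=247.9° here. β=100.4, B=156.2. 14·100.4/156.2 = 8.9987 → s = 24.9987

24.9987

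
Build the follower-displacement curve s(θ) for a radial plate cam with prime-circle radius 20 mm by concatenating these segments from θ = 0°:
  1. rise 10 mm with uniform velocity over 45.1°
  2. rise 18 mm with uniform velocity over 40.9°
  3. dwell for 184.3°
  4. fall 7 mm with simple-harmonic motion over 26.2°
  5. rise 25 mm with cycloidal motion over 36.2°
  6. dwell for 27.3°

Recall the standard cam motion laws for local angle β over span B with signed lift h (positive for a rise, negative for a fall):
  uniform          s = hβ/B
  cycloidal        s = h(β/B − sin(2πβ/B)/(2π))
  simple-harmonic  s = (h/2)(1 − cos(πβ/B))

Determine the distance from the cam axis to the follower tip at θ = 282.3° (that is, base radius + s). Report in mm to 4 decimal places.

seg 1 [0°–45.1°] uniform, h=10: full span → s += 10 → s = 10.0000
seg 2 [45.1°–86°] uniform, h=18: full span → s += 18 → s = 28.0000
seg 3 [86°–270.3°] dwell: s stays 28.0000
seg 4 [270.3°–296.5°] simple-harmonic, h=-7: θ=282.3° here. β=12, B=26.2. -7/2·(1 − cos(π·0.4580)) = -3.0397 → s = 24.9603
radial distance = base radius + s = 20 + 24.9603 = 44.9603

44.9603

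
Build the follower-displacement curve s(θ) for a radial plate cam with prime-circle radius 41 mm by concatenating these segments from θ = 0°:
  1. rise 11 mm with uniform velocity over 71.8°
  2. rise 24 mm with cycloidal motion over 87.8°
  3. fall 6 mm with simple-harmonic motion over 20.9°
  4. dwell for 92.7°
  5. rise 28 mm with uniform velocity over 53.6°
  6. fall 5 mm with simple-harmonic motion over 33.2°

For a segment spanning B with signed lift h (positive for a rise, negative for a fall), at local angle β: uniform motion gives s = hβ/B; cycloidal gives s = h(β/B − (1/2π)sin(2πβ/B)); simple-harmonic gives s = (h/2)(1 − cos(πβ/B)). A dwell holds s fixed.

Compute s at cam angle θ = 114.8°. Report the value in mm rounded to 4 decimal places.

seg 1 [0°–71.8°] uniform, h=11: full span → s += 11 → s = 11.0000
seg 2 [71.8°–159.6°] cycloidal, h=24: θ=114.8° here. β=43, B=87.8. 24·(0.4897 − sin(2π·0.4897)/(2π)) = 11.5081 → s = 22.5081

22.5081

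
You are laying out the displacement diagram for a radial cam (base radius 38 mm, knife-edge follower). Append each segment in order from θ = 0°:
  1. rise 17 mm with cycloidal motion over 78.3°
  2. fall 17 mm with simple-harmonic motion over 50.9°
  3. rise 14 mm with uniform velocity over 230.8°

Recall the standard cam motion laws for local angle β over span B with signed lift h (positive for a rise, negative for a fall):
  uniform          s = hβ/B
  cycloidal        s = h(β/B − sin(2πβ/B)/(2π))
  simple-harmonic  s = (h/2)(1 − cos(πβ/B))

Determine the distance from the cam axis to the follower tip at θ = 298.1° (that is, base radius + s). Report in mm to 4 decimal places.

seg 1 [0°–78.3°] cycloidal, h=17: full span → s += 17 → s = 17.0000
seg 2 [78.3°–129.2°] simple-harmonic, h=-17: full span → s += -17 → s = 0.0000
seg 3 [129.2°–360°] uniform, h=14: θ=298.1° here. β=168.9, B=230.8. 14·168.9/230.8 = 10.2452 → s = 10.2452
radial distance = base radius + s = 38 + 10.2452 = 48.2452

48.2452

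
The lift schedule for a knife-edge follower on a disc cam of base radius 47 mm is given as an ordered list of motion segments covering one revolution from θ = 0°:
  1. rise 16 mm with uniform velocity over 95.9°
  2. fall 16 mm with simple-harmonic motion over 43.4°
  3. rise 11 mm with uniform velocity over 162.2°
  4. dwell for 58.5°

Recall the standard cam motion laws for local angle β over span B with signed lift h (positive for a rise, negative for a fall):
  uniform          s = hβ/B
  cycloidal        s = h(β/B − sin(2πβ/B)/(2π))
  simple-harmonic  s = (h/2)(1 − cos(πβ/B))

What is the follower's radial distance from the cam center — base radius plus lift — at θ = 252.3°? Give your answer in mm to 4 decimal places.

seg 1 [0°–95.9°] uniform, h=16: full span → s += 16 → s = 16.0000
seg 2 [95.9°–139.3°] simple-harmonic, h=-16: full span → s += -16 → s = 0.0000
seg 3 [139.3°–301.5°] uniform, h=11: θ=252.3° here. β=113, B=162.2. 11·113/162.2 = 7.6634 → s = 7.6634
radial distance = base radius + s = 47 + 7.6634 = 54.6634

54.6634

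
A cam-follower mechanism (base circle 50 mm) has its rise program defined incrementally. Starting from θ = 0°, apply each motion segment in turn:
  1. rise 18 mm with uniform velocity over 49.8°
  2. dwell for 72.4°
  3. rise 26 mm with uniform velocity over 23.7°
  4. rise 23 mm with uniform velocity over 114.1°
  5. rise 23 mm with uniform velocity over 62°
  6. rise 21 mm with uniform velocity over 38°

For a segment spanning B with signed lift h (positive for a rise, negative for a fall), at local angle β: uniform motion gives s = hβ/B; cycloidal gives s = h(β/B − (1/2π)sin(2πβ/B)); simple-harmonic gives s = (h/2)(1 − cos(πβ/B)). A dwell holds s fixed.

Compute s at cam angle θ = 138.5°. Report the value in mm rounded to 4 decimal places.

seg 1 [0°–49.8°] uniform, h=18: full span → s += 18 → s = 18.0000
seg 2 [49.8°–122.2°] dwell: s stays 18.0000
seg 3 [122.2°–145.9°] uniform, h=26: θ=138.5° here. β=16.3, B=23.7. 26·16.3/23.7 = 17.8819 → s = 35.8819

35.8819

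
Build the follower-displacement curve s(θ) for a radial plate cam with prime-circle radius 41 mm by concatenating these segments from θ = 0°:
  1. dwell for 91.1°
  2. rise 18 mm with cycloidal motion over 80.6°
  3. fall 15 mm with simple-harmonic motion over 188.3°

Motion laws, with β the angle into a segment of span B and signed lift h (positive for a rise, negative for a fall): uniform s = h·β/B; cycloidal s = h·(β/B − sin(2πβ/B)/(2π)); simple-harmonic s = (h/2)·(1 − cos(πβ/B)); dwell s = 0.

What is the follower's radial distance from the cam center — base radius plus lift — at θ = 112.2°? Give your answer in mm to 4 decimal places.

seg 1 [0°–91.1°] dwell: s stays 0.0000
seg 2 [91.1°–171.7°] cycloidal, h=18: θ=112.2° here. β=21.1, B=80.6. 18·(0.2618 − sin(2π·0.2618)/(2π)) = 1.8552 → s = 1.8552
radial distance = base radius + s = 41 + 1.8552 = 42.8552

42.8552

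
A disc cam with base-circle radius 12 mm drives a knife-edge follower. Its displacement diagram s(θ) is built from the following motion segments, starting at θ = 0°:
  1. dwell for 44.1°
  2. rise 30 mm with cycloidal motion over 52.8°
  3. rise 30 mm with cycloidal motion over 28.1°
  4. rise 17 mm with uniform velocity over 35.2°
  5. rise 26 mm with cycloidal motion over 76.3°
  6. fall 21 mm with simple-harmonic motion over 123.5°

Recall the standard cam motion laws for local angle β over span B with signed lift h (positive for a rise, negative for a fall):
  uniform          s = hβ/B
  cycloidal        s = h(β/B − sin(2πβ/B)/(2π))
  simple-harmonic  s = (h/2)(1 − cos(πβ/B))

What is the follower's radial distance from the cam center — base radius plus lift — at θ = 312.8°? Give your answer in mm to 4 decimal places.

seg 1 [0°–44.1°] dwell: s stays 0.0000
seg 2 [44.1°–96.9°] cycloidal, h=30: full span → s += 30 → s = 30.0000
seg 3 [96.9°–125°] cycloidal, h=30: full span → s += 30 → s = 60.0000
seg 4 [125°–160.2°] uniform, h=17: full span → s += 17 → s = 77.0000
seg 5 [160.2°–236.5°] cycloidal, h=26: full span → s += 26 → s = 103.0000
seg 6 [236.5°–360°] simple-harmonic, h=-21: θ=312.8° here. β=76.3, B=123.5. -21/2·(1 − cos(π·0.6178)) = -14.2982 → s = 88.7018
radial distance = base radius + s = 12 + 88.7018 = 100.7018

100.7018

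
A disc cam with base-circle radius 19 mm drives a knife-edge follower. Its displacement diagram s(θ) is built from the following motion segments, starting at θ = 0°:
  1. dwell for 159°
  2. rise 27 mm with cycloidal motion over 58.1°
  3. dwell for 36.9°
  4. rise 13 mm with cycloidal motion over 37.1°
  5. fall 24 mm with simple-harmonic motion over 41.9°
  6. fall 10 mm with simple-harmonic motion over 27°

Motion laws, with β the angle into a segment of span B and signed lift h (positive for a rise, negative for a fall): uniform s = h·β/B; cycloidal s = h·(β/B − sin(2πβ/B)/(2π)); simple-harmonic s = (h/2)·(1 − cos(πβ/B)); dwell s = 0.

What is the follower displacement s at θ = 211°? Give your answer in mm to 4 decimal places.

seg 1 [0°–159°] dwell: s stays 0.0000
seg 2 [159°–217.1°] cycloidal, h=27: θ=211° here. β=52, B=58.1. 27·(0.8950 − sin(2π·0.8950)/(2π)) = 26.7988 → s = 26.7988

26.7988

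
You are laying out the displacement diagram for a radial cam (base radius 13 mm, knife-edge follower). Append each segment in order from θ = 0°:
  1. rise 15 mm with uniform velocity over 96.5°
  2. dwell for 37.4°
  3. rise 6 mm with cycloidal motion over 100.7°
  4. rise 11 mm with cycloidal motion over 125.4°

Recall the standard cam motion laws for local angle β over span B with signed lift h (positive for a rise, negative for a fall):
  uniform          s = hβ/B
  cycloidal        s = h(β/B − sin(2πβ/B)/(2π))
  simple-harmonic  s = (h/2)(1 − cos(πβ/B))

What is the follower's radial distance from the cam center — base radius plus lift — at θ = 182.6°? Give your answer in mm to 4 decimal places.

seg 1 [0°–96.5°] uniform, h=15: full span → s += 15 → s = 15.0000
seg 2 [96.5°–133.9°] dwell: s stays 15.0000
seg 3 [133.9°–234.6°] cycloidal, h=6: θ=182.6° here. β=48.7, B=100.7. 6·(0.4836 − sin(2π·0.4836)/(2π)) = 2.8035 → s = 17.8035
radial distance = base radius + s = 13 + 17.8035 = 30.8035

30.8035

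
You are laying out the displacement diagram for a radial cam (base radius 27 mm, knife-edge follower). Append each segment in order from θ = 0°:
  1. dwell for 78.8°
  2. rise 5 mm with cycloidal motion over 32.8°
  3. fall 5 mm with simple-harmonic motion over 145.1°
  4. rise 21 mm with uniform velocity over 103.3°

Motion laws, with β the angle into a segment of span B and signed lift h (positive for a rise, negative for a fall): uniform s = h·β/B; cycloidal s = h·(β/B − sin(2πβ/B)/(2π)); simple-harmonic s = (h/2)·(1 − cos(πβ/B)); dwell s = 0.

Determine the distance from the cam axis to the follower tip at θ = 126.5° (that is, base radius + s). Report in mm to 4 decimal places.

seg 1 [0°–78.8°] dwell: s stays 0.0000
seg 2 [78.8°–111.6°] cycloidal, h=5: full span → s += 5 → s = 5.0000
seg 3 [111.6°–256.7°] simple-harmonic, h=-5: θ=126.5° here. β=14.9, B=145.1. -5/2·(1 − cos(π·0.1027)) = -0.1290 → s = 4.8710
radial distance = base radius + s = 27 + 4.8710 = 31.8710

31.8710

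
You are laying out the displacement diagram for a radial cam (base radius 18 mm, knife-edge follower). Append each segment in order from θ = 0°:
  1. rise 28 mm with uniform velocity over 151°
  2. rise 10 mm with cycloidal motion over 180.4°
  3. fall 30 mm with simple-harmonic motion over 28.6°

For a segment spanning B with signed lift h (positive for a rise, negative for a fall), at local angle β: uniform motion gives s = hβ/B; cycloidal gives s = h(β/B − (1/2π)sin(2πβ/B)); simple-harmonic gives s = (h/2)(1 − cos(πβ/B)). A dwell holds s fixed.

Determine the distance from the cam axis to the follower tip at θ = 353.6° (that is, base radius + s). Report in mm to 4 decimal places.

seg 1 [0°–151°] uniform, h=28: full span → s += 28 → s = 28.0000
seg 2 [151°–331.4°] cycloidal, h=10: full span → s += 10 → s = 38.0000
seg 3 [331.4°–360°] simple-harmonic, h=-30: θ=353.6° here. β=22.2, B=28.6. -30/2·(1 − cos(π·0.7762)) = -26.4435 → s = 11.5565
radial distance = base radius + s = 18 + 11.5565 = 29.5565

29.5565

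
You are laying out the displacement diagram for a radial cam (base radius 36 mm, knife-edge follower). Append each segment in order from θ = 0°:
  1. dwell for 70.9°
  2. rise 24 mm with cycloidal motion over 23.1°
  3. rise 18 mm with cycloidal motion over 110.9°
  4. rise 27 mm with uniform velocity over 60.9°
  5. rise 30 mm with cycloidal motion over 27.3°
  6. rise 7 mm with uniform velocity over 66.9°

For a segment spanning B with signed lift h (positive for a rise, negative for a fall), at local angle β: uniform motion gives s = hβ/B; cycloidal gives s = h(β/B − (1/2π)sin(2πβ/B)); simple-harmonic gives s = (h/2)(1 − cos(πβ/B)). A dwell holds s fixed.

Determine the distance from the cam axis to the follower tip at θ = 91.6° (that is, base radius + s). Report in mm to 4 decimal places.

seg 1 [0°–70.9°] dwell: s stays 0.0000
seg 2 [70.9°–94°] cycloidal, h=24: θ=91.6° here. β=20.7, B=23.1. 24·(0.8961 − sin(2π·0.8961)/(2π)) = 23.8266 → s = 23.8266
radial distance = base radius + s = 36 + 23.8266 = 59.8266

59.8266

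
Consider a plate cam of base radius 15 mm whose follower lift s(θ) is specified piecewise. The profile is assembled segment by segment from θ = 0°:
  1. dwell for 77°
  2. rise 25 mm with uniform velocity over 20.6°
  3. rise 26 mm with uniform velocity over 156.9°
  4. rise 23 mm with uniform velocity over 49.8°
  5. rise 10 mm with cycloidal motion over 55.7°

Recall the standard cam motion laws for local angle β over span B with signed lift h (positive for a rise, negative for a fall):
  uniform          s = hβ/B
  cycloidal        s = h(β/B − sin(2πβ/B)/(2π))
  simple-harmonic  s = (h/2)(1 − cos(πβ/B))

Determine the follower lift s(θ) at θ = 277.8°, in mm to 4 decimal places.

seg 1 [0°–77°] dwell: s stays 0.0000
seg 2 [77°–97.6°] uniform, h=25: full span → s += 25 → s = 25.0000
seg 3 [97.6°–254.5°] uniform, h=26: full span → s += 26 → s = 51.0000
seg 4 [254.5°–304.3°] uniform, h=23: θ=277.8° here. β=23.3, B=49.8. 23·23.3/49.8 = 10.7610 → s = 61.7610

61.7610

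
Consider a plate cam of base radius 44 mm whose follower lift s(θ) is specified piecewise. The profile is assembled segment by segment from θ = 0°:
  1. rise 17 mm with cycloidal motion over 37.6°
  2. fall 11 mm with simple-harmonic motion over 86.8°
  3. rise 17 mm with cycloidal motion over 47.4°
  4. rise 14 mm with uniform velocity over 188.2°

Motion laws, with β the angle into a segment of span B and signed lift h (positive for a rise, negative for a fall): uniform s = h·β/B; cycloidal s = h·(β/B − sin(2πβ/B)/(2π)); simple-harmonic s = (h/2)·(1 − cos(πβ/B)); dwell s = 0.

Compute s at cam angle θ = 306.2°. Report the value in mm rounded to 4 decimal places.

seg 1 [0°–37.6°] cycloidal, h=17: full span → s += 17 → s = 17.0000
seg 2 [37.6°–124.4°] simple-harmonic, h=-11: full span → s += -11 → s = 6.0000
seg 3 [124.4°–171.8°] cycloidal, h=17: full span → s += 17 → s = 23.0000
seg 4 [171.8°–360°] uniform, h=14: θ=306.2° here. β=134.4, B=188.2. 14·134.4/188.2 = 9.9979 → s = 32.9979

32.9979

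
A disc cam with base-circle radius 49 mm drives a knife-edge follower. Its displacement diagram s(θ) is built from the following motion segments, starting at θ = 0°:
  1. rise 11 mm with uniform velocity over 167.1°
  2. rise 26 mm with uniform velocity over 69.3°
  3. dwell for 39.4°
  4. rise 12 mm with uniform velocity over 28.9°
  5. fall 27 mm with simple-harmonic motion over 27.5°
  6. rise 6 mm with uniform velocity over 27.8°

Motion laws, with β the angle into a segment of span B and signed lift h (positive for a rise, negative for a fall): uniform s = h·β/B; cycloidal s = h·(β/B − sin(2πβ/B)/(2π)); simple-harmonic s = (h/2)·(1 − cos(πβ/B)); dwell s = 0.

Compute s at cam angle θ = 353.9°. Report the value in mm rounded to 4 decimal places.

seg 1 [0°–167.1°] uniform, h=11: full span → s += 11 → s = 11.0000
seg 2 [167.1°–236.4°] uniform, h=26: full span → s += 26 → s = 37.0000
seg 3 [236.4°–275.8°] dwell: s stays 37.0000
seg 4 [275.8°–304.7°] uniform, h=12: full span → s += 12 → s = 49.0000
seg 5 [304.7°–332.2°] simple-harmonic, h=-27: full span → s += -27 → s = 22.0000
seg 6 [332.2°–360°] uniform, h=6: θ=353.9° here. β=21.7, B=27.8. 6·21.7/27.8 = 4.6835 → s = 26.6835

26.6835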